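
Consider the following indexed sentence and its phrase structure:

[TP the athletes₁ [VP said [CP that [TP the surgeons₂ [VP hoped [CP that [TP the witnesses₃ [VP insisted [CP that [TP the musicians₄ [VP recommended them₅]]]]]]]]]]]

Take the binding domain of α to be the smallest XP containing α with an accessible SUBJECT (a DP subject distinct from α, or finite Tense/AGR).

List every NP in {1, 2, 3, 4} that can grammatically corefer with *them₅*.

{1, 2, 3}

*them* is a pronoun, so Principle B applies: it must be free in its binding domain.
Binding domain of *them₅*: the embedded TP, whose subject is the musicians₄.
*the athletes₁* c-commands the pronoun but from outside its binding domain, and is not c-commanded by it → coindexation permitted.
*the surgeons₂* c-commands the pronoun but from outside its binding domain, and is not c-commanded by it → coindexation permitted.
*the witnesses₃* c-commands the pronoun but from outside its binding domain, and is not c-commanded by it → coindexation permitted.
*the musicians₄* c-commands the pronoun within its binding domain → coindexation would violate Principle B.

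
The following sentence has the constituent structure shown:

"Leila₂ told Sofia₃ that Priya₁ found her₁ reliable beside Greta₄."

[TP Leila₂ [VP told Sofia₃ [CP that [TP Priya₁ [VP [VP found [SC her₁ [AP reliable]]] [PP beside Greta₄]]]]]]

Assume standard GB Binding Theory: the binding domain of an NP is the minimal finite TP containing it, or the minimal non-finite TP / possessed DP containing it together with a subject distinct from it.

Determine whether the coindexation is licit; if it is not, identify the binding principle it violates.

Principle B

The two coindexed NPs are *Priya₁* and *her₁*.
*her₁* is a pronoun. Its binding domain is the embedded TP, whose subject is Priya₁.
*Priya₁* c-commands it within that domain and carries the same index.
The pronoun is locally bound → Principle B violation.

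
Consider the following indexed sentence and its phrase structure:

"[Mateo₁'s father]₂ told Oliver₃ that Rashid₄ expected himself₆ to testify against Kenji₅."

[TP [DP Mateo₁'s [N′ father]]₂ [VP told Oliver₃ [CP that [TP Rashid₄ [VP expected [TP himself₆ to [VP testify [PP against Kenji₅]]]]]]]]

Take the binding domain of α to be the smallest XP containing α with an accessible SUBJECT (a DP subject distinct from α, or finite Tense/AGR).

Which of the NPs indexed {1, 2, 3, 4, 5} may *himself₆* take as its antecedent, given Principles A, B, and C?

*himself* is an anaphor, so Principle A applies: it must be bound in its binding domain.
Binding domain of *himself₆*: the embedded TP, whose subject is Rashid₄.
*Mateo₁* does not c-command the anaphor → cannot bind it.
*[Mateo₁'s father]₂* c-commands the anaphor but is outside its binding domain → cannot satisfy Principle A.
*Oliver₃* c-commands the anaphor but is outside its binding domain → cannot satisfy Principle A.
*Rashid₄* c-commands the anaphor within its binding domain → licit binder.
*Kenji₅* does not c-command the anaphor → cannot bind it.

{4}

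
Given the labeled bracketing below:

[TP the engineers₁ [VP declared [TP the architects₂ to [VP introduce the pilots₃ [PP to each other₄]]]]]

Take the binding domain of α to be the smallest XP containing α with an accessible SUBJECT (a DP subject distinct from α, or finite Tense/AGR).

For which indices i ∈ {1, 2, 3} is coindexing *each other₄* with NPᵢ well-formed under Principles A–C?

{2, 3}

*each other* is an anaphor, so Principle A applies: it must be bound in its binding domain.
Binding domain of *each other₄*: the embedded TP, whose subject is the architects₂.
*the engineers₁* c-commands the anaphor but is outside its binding domain → cannot satisfy Principle A.
*the architects₂* c-commands the anaphor within its binding domain → licit binder.
*the pilots₃* c-commands the anaphor within its binding domain → licit binder.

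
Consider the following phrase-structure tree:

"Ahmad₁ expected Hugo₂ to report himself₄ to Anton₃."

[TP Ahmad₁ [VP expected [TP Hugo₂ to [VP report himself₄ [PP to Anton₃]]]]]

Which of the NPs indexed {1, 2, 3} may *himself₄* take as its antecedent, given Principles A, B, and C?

{2}

*himself* is an anaphor, so Principle A applies: it must be bound in its binding domain.
Binding domain of *himself₄*: the embedded TP, whose subject is Hugo₂.
*Ahmad₁* c-commands the anaphor but is outside its binding domain → cannot satisfy Principle A.
*Hugo₂* c-commands the anaphor within its binding domain → licit binder.
*Anton₃* does not c-command the anaphor → cannot bind it.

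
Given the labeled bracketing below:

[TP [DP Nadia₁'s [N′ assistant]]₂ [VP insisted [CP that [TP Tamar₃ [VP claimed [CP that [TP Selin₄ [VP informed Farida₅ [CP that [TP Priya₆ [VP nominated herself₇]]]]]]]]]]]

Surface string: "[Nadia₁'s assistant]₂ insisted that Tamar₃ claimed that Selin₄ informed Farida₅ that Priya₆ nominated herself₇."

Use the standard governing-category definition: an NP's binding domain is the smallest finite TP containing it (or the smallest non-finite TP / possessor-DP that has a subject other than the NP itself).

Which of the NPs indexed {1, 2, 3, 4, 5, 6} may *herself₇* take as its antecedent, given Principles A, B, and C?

*herself* is an anaphor, so Principle A applies: it must be bound in its binding domain.
Binding domain of *herself₇*: the embedded TP, whose subject is Priya₆.
*Nadia₁* does not c-command the anaphor → cannot bind it.
*[Nadia₁'s assistant]₂* c-commands the anaphor but is outside its binding domain → cannot satisfy Principle A.
*Tamar₃* c-commands the anaphor but is outside its binding domain → cannot satisfy Principle A.
*Selin₄* c-commands the anaphor but is outside its binding domain → cannot satisfy Principle A.
*Farida₅* c-commands the anaphor but is outside its binding domain → cannot satisfy Principle A.
*Priya₆* c-commands the anaphor within its binding domain → licit binder.

{6}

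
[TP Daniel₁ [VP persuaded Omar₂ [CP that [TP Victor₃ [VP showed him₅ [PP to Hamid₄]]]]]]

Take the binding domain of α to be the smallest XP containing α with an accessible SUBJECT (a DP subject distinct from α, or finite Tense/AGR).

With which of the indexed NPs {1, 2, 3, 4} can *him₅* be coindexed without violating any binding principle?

{1, 2}

*him* is a pronoun, so Principle B applies: it must be free in its binding domain.
Binding domain of *him₅*: the embedded TP, whose subject is Victor₃.
*Daniel₁* c-commands the pronoun but from outside its binding domain, and is not c-commanded by it → coindexation permitted.
*Omar₂* c-commands the pronoun but from outside its binding domain, and is not c-commanded by it → coindexation permitted.
*Victor₃* c-commands the pronoun within its binding domain → coindexation would violate Principle B.
*Hamid₄*: the pronoun c-commands this R-expression → coindexation would violate Principle C on *Hamid₄*.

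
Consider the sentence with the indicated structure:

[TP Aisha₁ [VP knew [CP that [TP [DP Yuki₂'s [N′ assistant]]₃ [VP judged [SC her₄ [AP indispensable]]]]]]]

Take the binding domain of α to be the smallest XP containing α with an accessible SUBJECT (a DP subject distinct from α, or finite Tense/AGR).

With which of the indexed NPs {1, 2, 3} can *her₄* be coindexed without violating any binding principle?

*her* is a pronoun, so Principle B applies: it must be free in its binding domain.
Binding domain of *her₄*: the embedded TP, whose subject is [Yuki₂'s assistant]₃.
*Aisha₁* c-commands the pronoun but from outside its binding domain, and is not c-commanded by it → coindexation permitted.
*Yuki₂* and the pronoun do not c-command one another → neither Principle B nor Principle C is at stake; coindexation permitted.
*[Yuki₂'s assistant]₃* c-commands the pronoun within its binding domain → coindexation would violate Principle B.

{1, 2}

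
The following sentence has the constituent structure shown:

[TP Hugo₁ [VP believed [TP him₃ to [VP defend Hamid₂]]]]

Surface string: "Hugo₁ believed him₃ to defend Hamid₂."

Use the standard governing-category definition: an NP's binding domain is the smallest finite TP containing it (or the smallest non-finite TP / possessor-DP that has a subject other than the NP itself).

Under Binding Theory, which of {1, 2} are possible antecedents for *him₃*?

none

*him* is a pronoun, so Principle B applies: it must be free in its binding domain.
Binding domain of *him₃*: the matrix TP, whose subject is Hugo₁.
*Hugo₁* c-commands the pronoun within its binding domain → coindexation would violate Principle B.
*Hamid₂*: the pronoun c-commands this R-expression → coindexation would violate Principle C on *Hamid₂*.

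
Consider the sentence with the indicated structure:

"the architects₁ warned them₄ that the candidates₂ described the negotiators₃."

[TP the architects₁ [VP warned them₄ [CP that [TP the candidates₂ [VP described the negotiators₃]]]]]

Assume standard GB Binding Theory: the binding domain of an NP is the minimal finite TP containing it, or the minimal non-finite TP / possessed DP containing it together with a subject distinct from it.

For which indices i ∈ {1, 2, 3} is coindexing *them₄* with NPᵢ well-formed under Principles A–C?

none

*them* is a pronoun, so Principle B applies: it must be free in its binding domain.
Binding domain of *them₄*: the matrix TP, whose subject is the architects₁.
*the architects₁* c-commands the pronoun within its binding domain → coindexation would violate Principle B.
*the candidates₂*: the pronoun c-commands this R-expression → coindexation would violate Principle C on *the candidates₂*.
*the negotiators₃*: the pronoun c-commands this R-expression → coindexation would violate Principle C on *the negotiators₃*.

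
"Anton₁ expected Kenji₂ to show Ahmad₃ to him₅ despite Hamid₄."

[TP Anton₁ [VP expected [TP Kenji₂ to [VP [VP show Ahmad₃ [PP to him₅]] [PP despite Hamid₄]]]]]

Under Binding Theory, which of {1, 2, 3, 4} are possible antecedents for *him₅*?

{1, 4}

*him* is a pronoun, so Principle B applies: it must be free in its binding domain.
Binding domain of *him₅*: the embedded TP, whose subject is Kenji₂.
*Anton₁* c-commands the pronoun but from outside its binding domain, and is not c-commanded by it → coindexation permitted.
*Kenji₂* c-commands the pronoun within its binding domain → coindexation would violate Principle B.
*Ahmad₃* c-commands the pronoun within its binding domain → coindexation would violate Principle B.
*Hamid₄* and the pronoun do not c-command one another → neither Principle B nor Principle C is at stake; coindexation permitted.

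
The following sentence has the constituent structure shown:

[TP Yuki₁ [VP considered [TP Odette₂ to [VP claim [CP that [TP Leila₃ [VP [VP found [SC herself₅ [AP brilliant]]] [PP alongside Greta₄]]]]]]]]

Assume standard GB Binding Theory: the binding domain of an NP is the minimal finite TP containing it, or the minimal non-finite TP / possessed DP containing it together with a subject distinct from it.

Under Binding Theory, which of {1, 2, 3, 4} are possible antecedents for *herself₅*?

{3}

*herself* is an anaphor, so Principle A applies: it must be bound in its binding domain.
Binding domain of *herself₅*: the embedded TP, whose subject is Leila₃.
*Yuki₁* c-commands the anaphor but is outside its binding domain → cannot satisfy Principle A.
*Odette₂* c-commands the anaphor but is outside its binding domain → cannot satisfy Principle A.
*Leila₃* c-commands the anaphor within its binding domain → licit binder.
*Greta₄* does not c-command the anaphor → cannot bind it.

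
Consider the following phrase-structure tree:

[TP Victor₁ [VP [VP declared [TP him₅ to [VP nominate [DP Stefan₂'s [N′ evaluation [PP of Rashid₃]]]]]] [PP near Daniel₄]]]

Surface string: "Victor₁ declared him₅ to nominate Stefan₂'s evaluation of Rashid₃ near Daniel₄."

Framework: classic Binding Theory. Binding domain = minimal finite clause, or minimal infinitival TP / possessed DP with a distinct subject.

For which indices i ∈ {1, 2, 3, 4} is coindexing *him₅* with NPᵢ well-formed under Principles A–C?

*him* is a pronoun, so Principle B applies: it must be free in its binding domain.
Binding domain of *him₅*: the matrix TP, whose subject is Victor₁.
*Victor₁* c-commands the pronoun within its binding domain → coindexation would violate Principle B.
*Stefan₂*: the pronoun c-commands this R-expression → coindexation would violate Principle C on *Stefan₂*.
*Rashid₃*: the pronoun c-commands this R-expression → coindexation would violate Principle C on *Rashid₃*.
*Daniel₄* and the pronoun do not c-command one another → neither Principle B nor Principle C is at stake; coindexation permitted.

{4}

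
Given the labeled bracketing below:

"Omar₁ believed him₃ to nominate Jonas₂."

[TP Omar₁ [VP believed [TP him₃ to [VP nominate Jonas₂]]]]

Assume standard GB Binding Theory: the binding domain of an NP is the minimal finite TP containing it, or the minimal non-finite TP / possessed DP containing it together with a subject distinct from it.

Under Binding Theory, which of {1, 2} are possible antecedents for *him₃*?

none

*him* is a pronoun, so Principle B applies: it must be free in its binding domain.
Binding domain of *him₃*: the matrix TP, whose subject is Omar₁.
*Omar₁* c-commands the pronoun within its binding domain → coindexation would violate Principle B.
*Jonas₂*: the pronoun c-commands this R-expression → coindexation would violate Principle C on *Jonas₂*.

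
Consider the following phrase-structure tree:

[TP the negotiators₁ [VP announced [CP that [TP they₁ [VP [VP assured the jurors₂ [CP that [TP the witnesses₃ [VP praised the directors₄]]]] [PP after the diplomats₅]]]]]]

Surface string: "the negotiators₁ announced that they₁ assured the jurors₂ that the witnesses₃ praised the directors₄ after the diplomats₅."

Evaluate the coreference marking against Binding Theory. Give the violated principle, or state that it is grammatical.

The two coindexed NPs are *the negotiators₁* and *they₁*.
*they₁* is a pronoun; nothing c-commands it within its binding domain (the embedded TP.), so Principle B holds trivially.
*the negotiators₁* is an R-expression; *they₁* does not c-command it, and no other NP shares its index, so Principle C is satisfied.
All principles are respected.

grammatical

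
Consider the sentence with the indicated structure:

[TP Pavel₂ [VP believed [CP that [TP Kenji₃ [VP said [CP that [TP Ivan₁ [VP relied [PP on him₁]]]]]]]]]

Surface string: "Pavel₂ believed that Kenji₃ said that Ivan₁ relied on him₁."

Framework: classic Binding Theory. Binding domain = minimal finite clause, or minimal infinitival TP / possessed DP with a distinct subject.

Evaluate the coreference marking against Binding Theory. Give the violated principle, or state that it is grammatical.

Principle B

The two coindexed NPs are *Ivan₁* and *him₁*.
*him₁* is a pronoun. Its binding domain is the embedded TP, whose subject is Ivan₁.
*Ivan₁* c-commands it within that domain and carries the same index.
The pronoun is locally bound → Principle B violation.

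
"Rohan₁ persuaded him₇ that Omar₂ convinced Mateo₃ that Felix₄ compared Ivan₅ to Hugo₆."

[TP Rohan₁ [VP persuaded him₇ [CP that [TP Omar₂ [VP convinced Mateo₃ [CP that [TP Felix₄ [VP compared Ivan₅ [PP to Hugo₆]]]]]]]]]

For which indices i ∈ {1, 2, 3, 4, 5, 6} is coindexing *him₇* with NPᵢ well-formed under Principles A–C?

*him* is a pronoun, so Principle B applies: it must be free in its binding domain.
Binding domain of *him₇*: the matrix TP, whose subject is Rohan₁.
*Rohan₁* c-commands the pronoun within its binding domain → coindexation would violate Principle B.
*Omar₂*: the pronoun c-commands this R-expression → coindexation would violate Principle C on *Omar₂*.
*Mateo₃*: the pronoun c-commands this R-expression → coindexation would violate Principle C on *Mateo₃*.
*Felix₄*: the pronoun c-commands this R-expression → coindexation would violate Principle C on *Felix₄*.
*Ivan₅*: the pronoun c-commands this R-expression → coindexation would violate Principle C on *Ivan₅*.
*Hugo₆*: the pronoun c-commands this R-expression → coindexation would violate Principle C on *Hugo₆*.

none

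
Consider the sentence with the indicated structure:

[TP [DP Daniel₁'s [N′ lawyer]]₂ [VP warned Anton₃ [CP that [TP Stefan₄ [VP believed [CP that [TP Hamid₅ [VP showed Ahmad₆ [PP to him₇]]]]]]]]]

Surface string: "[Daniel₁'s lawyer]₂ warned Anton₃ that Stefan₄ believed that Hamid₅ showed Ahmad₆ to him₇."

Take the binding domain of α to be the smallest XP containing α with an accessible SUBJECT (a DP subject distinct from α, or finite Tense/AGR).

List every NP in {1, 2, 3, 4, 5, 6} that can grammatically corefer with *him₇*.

*him* is a pronoun, so Principle B applies: it must be free in its binding domain.
Binding domain of *him₇*: the embedded TP, whose subject is Hamid₅.
*Daniel₁* and the pronoun do not c-command one another → neither Principle B nor Principle C is at stake; coindexation permitted.
*[Daniel₁'s lawyer]₂* c-commands the pronoun but from outside its binding domain, and is not c-commanded by it → coindexation permitted.
*Anton₃* c-commands the pronoun but from outside its binding domain, and is not c-commanded by it → coindexation permitted.
*Stefan₄* c-commands the pronoun but from outside its binding domain, and is not c-commanded by it → coindexation permitted.
*Hamid₅* c-commands the pronoun within its binding domain → coindexation would violate Principle B.
*Ahmad₆* c-commands the pronoun within its binding domain → coindexation would violate Principle B.

{1, 2, 3, 4}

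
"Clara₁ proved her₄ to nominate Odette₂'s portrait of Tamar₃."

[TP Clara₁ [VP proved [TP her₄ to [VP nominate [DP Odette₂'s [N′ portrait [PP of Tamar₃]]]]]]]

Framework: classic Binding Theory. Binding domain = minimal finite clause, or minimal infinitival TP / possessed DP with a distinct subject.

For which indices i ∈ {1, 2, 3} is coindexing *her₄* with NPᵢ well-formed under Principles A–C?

*her* is a pronoun, so Principle B applies: it must be free in its binding domain.
Binding domain of *her₄*: the matrix TP, whose subject is Clara₁.
*Clara₁* c-commands the pronoun within its binding domain → coindexation would violate Principle B.
*Odette₂*: the pronoun c-commands this R-expression → coindexation would violate Principle C on *Odette₂*.
*Tamar₃*: the pronoun c-commands this R-expression → coindexation would violate Principle C on *Tamar₃*.

none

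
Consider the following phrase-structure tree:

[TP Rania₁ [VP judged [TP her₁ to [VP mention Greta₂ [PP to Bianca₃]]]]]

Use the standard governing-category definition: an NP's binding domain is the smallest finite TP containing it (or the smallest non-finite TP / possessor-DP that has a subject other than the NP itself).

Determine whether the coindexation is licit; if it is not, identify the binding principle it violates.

Principle B

The two coindexed NPs are *Rania₁* and *her₁*.
*her₁* is a pronoun. Its binding domain is the matrix TP, whose subject is Rania₁.
*Rania₁* c-commands it within that domain and carries the same index.
The pronoun is locally bound → Principle B violation.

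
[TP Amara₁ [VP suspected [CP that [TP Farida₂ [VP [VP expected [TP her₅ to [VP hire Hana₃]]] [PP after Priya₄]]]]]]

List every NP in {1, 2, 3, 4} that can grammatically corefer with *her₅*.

*her* is a pronoun, so Principle B applies: it must be free in its binding domain.
Binding domain of *her₅*: the embedded TP, whose subject is Farida₂.
*Amara₁* c-commands the pronoun but from outside its binding domain, and is not c-commanded by it → coindexation permitted.
*Farida₂* c-commands the pronoun within its binding domain → coindexation would violate Principle B.
*Hana₃*: the pronoun c-commands this R-expression → coindexation would violate Principle C on *Hana₃*.
*Priya₄* and the pronoun do not c-command one another → neither Principle B nor Principle C is at stake; coindexation permitted.

{1, 4}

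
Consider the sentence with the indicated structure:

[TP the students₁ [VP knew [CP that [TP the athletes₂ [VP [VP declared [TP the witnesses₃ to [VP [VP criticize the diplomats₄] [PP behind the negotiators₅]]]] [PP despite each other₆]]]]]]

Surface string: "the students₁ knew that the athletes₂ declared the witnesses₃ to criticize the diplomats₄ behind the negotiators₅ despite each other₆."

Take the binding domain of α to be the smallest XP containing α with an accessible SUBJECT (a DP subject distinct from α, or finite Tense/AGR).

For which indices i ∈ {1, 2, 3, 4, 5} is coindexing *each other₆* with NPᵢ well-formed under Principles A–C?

*each other* is an anaphor, so Principle A applies: it must be bound in its binding domain.
Binding domain of *each other₆*: the embedded TP, whose subject is the athletes₂.
*the students₁* c-commands the anaphor but is outside its binding domain → cannot satisfy Principle A.
*the athletes₂* c-commands the anaphor within its binding domain → licit binder.
*the witnesses₃* does not c-command the anaphor → cannot bind it.
*the diplomats₄* does not c-command the anaphor → cannot bind it.
*the negotiators₅* does not c-command the anaphor → cannot bind it.

{2}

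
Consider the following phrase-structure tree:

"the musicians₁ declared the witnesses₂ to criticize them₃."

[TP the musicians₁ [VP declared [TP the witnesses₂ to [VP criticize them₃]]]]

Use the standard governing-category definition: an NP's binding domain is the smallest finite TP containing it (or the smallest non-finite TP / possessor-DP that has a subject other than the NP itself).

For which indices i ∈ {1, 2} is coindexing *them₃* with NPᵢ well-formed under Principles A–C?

{1}

*them* is a pronoun, so Principle B applies: it must be free in its binding domain.
Binding domain of *them₃*: the embedded TP, whose subject is the witnesses₂.
*the musicians₁* c-commands the pronoun but from outside its binding domain, and is not c-commanded by it → coindexation permitted.
*the witnesses₂* c-commands the pronoun within its binding domain → coindexation would violate Principle B.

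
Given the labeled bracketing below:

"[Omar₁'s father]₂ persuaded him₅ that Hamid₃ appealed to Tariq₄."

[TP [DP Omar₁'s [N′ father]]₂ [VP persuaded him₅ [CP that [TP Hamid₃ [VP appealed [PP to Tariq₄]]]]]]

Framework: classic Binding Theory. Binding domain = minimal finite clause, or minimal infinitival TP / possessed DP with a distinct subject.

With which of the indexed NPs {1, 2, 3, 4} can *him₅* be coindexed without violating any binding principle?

*him* is a pronoun, so Principle B applies: it must be free in its binding domain.
Binding domain of *him₅*: the matrix TP, whose subject is [Omar₁'s father]₂.
*Omar₁* and the pronoun do not c-command one another → neither Principle B nor Principle C is at stake; coindexation permitted.
*[Omar₁'s father]₂* c-commands the pronoun within its binding domain → coindexation would violate Principle B.
*Hamid₃*: the pronoun c-commands this R-expression → coindexation would violate Principle C on *Hamid₃*.
*Tariq₄*: the pronoun c-commands this R-expression → coindexation would violate Principle C on *Tariq₄*.

{1}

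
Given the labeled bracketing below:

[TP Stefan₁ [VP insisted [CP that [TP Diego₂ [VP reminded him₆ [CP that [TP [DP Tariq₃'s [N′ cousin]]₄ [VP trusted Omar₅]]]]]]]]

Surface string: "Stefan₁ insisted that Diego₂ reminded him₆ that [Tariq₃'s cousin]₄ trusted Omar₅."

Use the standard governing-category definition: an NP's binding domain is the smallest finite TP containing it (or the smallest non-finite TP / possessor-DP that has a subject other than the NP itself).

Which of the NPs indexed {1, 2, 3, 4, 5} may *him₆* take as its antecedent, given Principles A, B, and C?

{1}

*him* is a pronoun, so Principle B applies: it must be free in its binding domain.
Binding domain of *him₆*: the embedded TP, whose subject is Diego₂.
*Stefan₁* c-commands the pronoun but from outside its binding domain, and is not c-commanded by it → coindexation permitted.
*Diego₂* c-commands the pronoun within its binding domain → coindexation would violate Principle B.
*Tariq₃*: the pronoun c-commands this R-expression → coindexation would violate Principle C on *Tariq₃*.
*[Tariq₃'s cousin]₄*: the pronoun c-commands this R-expression → coindexation would violate Principle C on *[Tariq₃'s cousin]₄*.
*Omar₅*: the pronoun c-commands this R-expression → coindexation would violate Principle C on *Omar₅*.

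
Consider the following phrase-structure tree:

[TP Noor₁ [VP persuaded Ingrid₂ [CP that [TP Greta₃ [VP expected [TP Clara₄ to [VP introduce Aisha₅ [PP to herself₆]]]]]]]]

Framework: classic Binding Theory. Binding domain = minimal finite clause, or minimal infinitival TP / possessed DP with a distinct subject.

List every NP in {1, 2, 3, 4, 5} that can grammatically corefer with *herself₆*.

{4, 5}

*herself* is an anaphor, so Principle A applies: it must be bound in its binding domain.
Binding domain of *herself₆*: the embedded TP, whose subject is Clara₄.
*Noor₁* c-commands the anaphor but is outside its binding domain → cannot satisfy Principle A.
*Ingrid₂* c-commands the anaphor but is outside its binding domain → cannot satisfy Principle A.
*Greta₃* c-commands the anaphor but is outside its binding domain → cannot satisfy Principle A.
*Clara₄* c-commands the anaphor within its binding domain → licit binder.
*Aisha₅* c-commands the anaphor within its binding domain → licit binder.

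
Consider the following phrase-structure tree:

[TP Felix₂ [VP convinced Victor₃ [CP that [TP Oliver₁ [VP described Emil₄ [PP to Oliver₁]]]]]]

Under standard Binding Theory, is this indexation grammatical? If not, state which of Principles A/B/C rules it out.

Principle C

The two coindexed NPs are *Oliver₁* (the lower occurrence) and *Oliver₁* (the higher occurrence).
*Oliver₁* (the lower occurrence) is an R-expression. Principle C requires it to be free everywhere.
*Oliver₁* (the higher occurrence) c-commands it and carries the same index.
The R-expression is bound → Principle C violation.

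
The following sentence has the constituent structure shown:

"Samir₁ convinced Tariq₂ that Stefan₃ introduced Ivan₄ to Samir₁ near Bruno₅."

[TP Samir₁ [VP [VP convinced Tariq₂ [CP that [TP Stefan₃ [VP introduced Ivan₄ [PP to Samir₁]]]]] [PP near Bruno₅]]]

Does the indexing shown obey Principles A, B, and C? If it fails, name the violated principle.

The two coindexed NPs are *Samir₁* (the lower occurrence) and *Samir₁* (the higher occurrence).
*Samir₁* (the lower occurrence) is an R-expression. Principle C requires it to be free everywhere.
*Samir₁* (the higher occurrence) c-commands it and carries the same index.
The R-expression is bound → Principle C violation.

Principle C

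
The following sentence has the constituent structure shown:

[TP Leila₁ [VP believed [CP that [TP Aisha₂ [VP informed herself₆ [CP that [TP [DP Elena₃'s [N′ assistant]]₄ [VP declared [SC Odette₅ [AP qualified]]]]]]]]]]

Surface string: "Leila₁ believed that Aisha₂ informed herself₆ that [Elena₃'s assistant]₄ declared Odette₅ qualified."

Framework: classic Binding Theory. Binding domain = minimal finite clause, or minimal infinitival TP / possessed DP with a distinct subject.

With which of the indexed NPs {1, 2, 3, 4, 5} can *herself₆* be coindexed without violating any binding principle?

{2}

*herself* is an anaphor, so Principle A applies: it must be bound in its binding domain.
Binding domain of *herself₆*: the embedded TP, whose subject is Aisha₂.
*Leila₁* c-commands the anaphor but is outside its binding domain → cannot satisfy Principle A.
*Aisha₂* c-commands the anaphor within its binding domain → licit binder.
*Elena₃* does not c-command the anaphor → cannot bind it.
*[Elena₃'s assistant]₄* does not c-command the anaphor → cannot bind it.
*Odette₅* does not c-command the anaphor → cannot bind it.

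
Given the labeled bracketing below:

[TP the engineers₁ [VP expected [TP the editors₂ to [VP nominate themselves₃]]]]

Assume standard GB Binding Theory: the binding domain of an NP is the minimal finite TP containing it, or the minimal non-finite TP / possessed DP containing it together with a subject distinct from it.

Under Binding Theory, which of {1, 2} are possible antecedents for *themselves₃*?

*themselves* is an anaphor, so Principle A applies: it must be bound in its binding domain.
Binding domain of *themselves₃*: the embedded TP, whose subject is the editors₂.
*the engineers₁* c-commands the anaphor but is outside its binding domain → cannot satisfy Principle A.
*the editors₂* c-commands the anaphor within its binding domain → licit binder.

{2}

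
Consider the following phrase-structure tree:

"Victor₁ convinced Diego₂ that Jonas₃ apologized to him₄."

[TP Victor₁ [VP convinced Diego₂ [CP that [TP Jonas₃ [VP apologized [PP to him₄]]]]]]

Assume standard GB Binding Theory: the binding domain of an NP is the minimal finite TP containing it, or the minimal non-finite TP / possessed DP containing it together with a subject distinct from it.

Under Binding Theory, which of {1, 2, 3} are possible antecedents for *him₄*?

{1, 2}

*him* is a pronoun, so Principle B applies: it must be free in its binding domain.
Binding domain of *him₄*: the embedded TP, whose subject is Jonas₃.
*Victor₁* c-commands the pronoun but from outside its binding domain, and is not c-commanded by it → coindexation permitted.
*Diego₂* c-commands the pronoun but from outside its binding domain, and is not c-commanded by it → coindexation permitted.
*Jonas₃* c-commands the pronoun within its binding domain → coindexation would violate Principle B.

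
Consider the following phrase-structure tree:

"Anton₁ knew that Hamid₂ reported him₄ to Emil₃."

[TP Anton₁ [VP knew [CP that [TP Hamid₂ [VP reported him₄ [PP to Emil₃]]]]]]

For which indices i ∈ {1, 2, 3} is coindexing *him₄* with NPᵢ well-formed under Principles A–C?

{1}

*him* is a pronoun, so Principle B applies: it must be free in its binding domain.
Binding domain of *him₄*: the embedded TP, whose subject is Hamid₂.
*Anton₁* c-commands the pronoun but from outside its binding domain, and is not c-commanded by it → coindexation permitted.
*Hamid₂* c-commands the pronoun within its binding domain → coindexation would violate Principle B.
*Emil₃*: the pronoun c-commands this R-expression → coindexation would violate Principle C on *Emil₃*.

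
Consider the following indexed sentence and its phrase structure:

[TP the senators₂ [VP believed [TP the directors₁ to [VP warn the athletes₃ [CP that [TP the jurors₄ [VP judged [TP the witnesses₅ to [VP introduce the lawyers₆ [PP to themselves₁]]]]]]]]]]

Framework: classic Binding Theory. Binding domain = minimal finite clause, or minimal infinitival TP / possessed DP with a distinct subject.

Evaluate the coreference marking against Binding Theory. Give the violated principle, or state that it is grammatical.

Principle A

The two coindexed NPs are *the directors₁* and *themselves₁*.
*themselves₁* is an anaphor. Principle A requires it to be bound within its binding domain — the embedded TP, whose subject is the witnesses₅.
Within that domain it is c-commanded by *the witnesses₅*, *the lawyers₆*, none of which share its index.
*the directors₁* does c-command the anaphor, but from outside its binding domain.
The anaphor is unbound in its domain → Principle A violation.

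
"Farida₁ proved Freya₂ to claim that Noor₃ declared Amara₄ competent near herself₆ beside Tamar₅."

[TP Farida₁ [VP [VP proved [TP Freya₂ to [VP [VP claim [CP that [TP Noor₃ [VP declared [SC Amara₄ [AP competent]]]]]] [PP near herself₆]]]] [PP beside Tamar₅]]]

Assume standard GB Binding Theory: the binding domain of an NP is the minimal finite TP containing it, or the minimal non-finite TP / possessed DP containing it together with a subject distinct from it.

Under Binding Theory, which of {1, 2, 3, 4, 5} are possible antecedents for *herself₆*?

*herself* is an anaphor, so Principle A applies: it must be bound in its binding domain.
Binding domain of *herself₆*: the embedded TP, whose subject is Freya₂.
*Farida₁* c-commands the anaphor but is outside its binding domain → cannot satisfy Principle A.
*Freya₂* c-commands the anaphor within its binding domain → licit binder.
*Noor₃* does not c-command the anaphor → cannot bind it.
*Amara₄* does not c-command the anaphor → cannot bind it.
*Tamar₅* does not c-command the anaphor → cannot bind it.

{2}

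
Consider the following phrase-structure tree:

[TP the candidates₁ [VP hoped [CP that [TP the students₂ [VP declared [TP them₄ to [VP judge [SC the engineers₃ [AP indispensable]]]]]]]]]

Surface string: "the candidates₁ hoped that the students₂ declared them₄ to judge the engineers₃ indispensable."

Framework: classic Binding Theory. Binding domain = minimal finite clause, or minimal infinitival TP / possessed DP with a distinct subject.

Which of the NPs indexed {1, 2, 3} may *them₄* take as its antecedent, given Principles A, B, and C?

*them* is a pronoun, so Principle B applies: it must be free in its binding domain.
Binding domain of *them₄*: the embedded TP, whose subject is the students₂.
*the candidates₁* c-commands the pronoun but from outside its binding domain, and is not c-commanded by it → coindexation permitted.
*the students₂* c-commands the pronoun within its binding domain → coindexation would violate Principle B.
*the engineers₃*: the pronoun c-commands this R-expression → coindexation would violate Principle C on *the engineers₃*.

{1}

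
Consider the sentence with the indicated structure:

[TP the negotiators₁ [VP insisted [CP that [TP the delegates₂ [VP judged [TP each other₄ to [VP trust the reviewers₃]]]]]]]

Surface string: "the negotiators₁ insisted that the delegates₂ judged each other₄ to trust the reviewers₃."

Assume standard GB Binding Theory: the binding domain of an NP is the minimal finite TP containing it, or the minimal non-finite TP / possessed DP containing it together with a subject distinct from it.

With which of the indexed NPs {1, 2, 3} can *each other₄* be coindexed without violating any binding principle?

{2}

*each other* is an anaphor, so Principle A applies: it must be bound in its binding domain.
Binding domain of *each other₄*: the embedded TP, whose subject is the delegates₂.
*the negotiators₁* c-commands the anaphor but is outside its binding domain → cannot satisfy Principle A.
*the delegates₂* c-commands the anaphor within its binding domain → licit binder.
*the reviewers₃* does not c-command the anaphor → cannot bind it.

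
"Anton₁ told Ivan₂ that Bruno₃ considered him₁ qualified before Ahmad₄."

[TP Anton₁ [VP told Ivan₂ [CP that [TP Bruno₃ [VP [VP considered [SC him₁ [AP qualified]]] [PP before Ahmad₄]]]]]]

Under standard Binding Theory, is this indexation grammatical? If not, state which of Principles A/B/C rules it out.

grammatical

The two coindexed NPs are *Anton₁* and *him₁*.
*him₁* is a pronoun; its binding domain is the embedded TP, whose subject is Bruno₃. Within that domain it is c-commanded only by *Bruno₃*, which carries a different index — the pronoun is free locally, so Principle B holds.
*Anton₁* is an R-expression; *him₁* does not c-command it, and no other NP shares its index, so Principle C is satisfied.
All principles are respected.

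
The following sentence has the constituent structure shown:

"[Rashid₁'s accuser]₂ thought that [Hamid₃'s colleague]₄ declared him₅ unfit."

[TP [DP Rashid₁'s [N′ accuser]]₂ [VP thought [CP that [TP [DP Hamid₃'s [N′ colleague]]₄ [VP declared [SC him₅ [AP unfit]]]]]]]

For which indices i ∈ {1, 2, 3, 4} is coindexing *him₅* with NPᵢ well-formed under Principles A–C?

{1, 2, 3}

*him* is a pronoun, so Principle B applies: it must be free in its binding domain.
Binding domain of *him₅*: the embedded TP, whose subject is [Hamid₃'s colleague]₄.
*Rashid₁* and the pronoun do not c-command one another → neither Principle B nor Principle C is at stake; coindexation permitted.
*[Rashid₁'s accuser]₂* c-commands the pronoun but from outside its binding domain, and is not c-commanded by it → coindexation permitted.
*Hamid₃* and the pronoun do not c-command one another → neither Principle B nor Principle C is at stake; coindexation permitted.
*[Hamid₃'s colleague]₄* c-commands the pronoun within its binding domain → coindexation would violate Principle B.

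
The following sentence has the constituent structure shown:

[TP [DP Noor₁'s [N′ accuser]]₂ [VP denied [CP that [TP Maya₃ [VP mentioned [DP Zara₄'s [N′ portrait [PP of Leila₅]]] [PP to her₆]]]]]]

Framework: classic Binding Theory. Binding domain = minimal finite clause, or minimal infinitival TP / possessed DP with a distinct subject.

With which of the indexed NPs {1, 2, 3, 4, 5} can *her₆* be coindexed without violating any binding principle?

*her* is a pronoun, so Principle B applies: it must be free in its binding domain.
Binding domain of *her₆*: the embedded TP, whose subject is Maya₃.
*Noor₁* and the pronoun do not c-command one another → neither Principle B nor Principle C is at stake; coindexation permitted.
*[Noor₁'s accuser]₂* c-commands the pronoun but from outside its binding domain, and is not c-commanded by it → coindexation permitted.
*Maya₃* c-commands the pronoun within its binding domain → coindexation would violate Principle B.
*Zara₄* and the pronoun do not c-command one another → neither Principle B nor Principle C is at stake; coindexation permitted.
*Leila₅* and the pronoun do not c-command one another → neither Principle B nor Principle C is at stake; coindexation permitted.

{1, 2, 4, 5}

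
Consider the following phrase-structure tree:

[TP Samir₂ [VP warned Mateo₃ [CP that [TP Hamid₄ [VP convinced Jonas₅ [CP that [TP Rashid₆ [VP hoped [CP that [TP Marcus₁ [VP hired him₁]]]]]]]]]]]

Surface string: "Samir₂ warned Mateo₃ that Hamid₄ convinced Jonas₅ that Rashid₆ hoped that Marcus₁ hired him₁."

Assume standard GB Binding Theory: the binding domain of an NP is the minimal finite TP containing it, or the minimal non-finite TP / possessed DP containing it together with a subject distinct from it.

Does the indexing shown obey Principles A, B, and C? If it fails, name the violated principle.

The two coindexed NPs are *Marcus₁* and *him₁*.
*him₁* is a pronoun. Its binding domain is the embedded TP, whose subject is Marcus₁.
*Marcus₁* c-commands it within that domain and carries the same index.
The pronoun is locally bound → Principle B violation.

Principle B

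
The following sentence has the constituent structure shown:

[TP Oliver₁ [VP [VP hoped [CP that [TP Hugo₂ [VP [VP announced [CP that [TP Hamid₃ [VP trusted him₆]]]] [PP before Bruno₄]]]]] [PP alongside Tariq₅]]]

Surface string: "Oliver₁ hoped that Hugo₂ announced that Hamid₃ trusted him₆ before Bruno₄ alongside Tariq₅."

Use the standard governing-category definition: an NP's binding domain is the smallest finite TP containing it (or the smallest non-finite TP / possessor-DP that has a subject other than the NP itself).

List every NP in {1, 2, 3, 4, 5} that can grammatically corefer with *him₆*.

*him* is a pronoun, so Principle B applies: it must be free in its binding domain.
Binding domain of *him₆*: the embedded TP, whose subject is Hamid₃.
*Oliver₁* c-commands the pronoun but from outside its binding domain, and is not c-commanded by it → coindexation permitted.
*Hugo₂* c-commands the pronoun but from outside its binding domain, and is not c-commanded by it → coindexation permitted.
*Hamid₃* c-commands the pronoun within its binding domain → coindexation would violate Principle B.
*Bruno₄* and the pronoun do not c-command one another → neither Principle B nor Principle C is at stake; coindexation permitted.
*Tariq₅* and the pronoun do not c-command one another → neither Principle B nor Principle C is at stake; coindexation permitted.

{1, 2, 4, 5}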